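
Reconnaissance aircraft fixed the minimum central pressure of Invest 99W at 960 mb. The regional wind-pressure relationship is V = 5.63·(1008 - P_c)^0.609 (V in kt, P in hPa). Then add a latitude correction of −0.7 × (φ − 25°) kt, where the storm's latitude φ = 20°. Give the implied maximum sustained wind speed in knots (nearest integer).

63 kt

ΔP = 1008 − 960 = 48 mb.
48^0.609 ≈ 10.565.
V ≈ 5.63 × 10.565 ≈ 59.5 kt.
Latitude correction: −0.7 × (20 − 25) = 3.5 kt.
Corrected V ≈ 63 kt → 63 kt.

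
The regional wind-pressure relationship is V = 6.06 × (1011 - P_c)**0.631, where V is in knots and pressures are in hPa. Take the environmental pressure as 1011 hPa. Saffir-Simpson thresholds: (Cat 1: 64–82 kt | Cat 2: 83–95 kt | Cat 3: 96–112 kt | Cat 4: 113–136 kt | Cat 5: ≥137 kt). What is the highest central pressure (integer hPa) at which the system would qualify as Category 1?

Category 1 begins at V = 64 kt.
Required ΔP = (64/6.06)^(1/0.631) = 10.561^1.585 ≈ 41.91 hPa.
P_c ≤ 1011 − 41.91 = 969.09, so the highest integer P_c is 969 hPa.

969 hPa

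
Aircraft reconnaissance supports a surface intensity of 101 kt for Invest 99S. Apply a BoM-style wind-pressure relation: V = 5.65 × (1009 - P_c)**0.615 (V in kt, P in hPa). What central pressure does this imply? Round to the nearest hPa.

900 hPa

ΔP = (V / 5.65)^(1/0.615) = (101/5.65)^1.626.
101/5.65 = 17.876; 17.876^1.626 ≈ 108.70 hPa.
P_c = 1009 − 108.70 = 900.30 ≈ 900 hPa.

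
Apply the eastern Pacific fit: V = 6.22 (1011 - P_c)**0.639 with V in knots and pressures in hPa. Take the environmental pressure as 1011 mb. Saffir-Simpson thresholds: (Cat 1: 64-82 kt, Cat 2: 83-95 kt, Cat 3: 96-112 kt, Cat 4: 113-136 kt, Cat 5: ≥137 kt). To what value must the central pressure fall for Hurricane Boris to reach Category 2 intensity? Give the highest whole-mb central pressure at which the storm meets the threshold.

953 mb

Category 2 begins at V = 83 kt.
Required ΔP = (83/6.22)^(1/0.639) = 13.344^1.565 ≈ 57.68 mb.
P_c ≤ 1011 − 57.68 = 953.32, so the highest integer P_c is 953 mb.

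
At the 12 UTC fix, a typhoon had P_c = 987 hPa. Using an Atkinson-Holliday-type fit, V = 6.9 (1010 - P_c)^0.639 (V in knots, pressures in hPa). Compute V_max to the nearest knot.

ΔP = 1010 − 987 = 23 hPa.
23^0.639 ≈ 7.416.
V ≈ 6.9 × 7.416 ≈ 51.2 kt.

51 kt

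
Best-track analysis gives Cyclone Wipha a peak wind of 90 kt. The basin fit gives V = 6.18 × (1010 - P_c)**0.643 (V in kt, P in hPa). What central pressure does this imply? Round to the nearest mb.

946 mb

ΔP = (V / 6.18)^(1/0.643) = (90/6.18)^1.555.
90/6.18 = 14.563; 14.563^1.555 ≈ 64.43 mb.
P_c = 1010 − 64.43 = 945.57 ≈ 946 mb.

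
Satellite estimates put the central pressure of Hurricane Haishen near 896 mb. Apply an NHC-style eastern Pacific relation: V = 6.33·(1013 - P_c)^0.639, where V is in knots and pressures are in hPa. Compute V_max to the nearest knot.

ΔP = 1013 − 896 = 117 mb.
117^0.639 ≈ 20.969.
V ≈ 6.33 × 20.969 ≈ 132.7 kt.

133 kt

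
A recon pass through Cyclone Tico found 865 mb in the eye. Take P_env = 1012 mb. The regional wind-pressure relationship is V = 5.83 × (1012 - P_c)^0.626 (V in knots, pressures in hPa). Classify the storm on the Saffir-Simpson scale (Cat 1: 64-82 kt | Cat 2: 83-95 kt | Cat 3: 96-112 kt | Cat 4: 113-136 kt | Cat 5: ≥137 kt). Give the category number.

4

ΔP = 1012 − 865 = 147 mb.
V ≈ 5.83 × 147^0.626 = 5.83 × 22.74 ≈ 133 kt.
133 kt falls in the Category 4 band.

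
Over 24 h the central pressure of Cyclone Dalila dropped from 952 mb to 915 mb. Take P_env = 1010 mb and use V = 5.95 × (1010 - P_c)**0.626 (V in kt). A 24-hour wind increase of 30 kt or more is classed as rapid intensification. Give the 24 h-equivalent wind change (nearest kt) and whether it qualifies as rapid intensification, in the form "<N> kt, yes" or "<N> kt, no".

27 kt, no

V₁: ΔP = 58, V ≈ 5.95 × 58^0.626 ≈ 75.58 kt.
V₂: ΔP = 95, V ≈ 5.95 × 95^0.626 ≈ 102.94 kt.
ΔV over 24 h = 27.36 kt → 24 h equivalent = 27.36 × 24/24 ≈ 27.36 kt.
27 kt < 30 kt ⇒ not rapid intensification.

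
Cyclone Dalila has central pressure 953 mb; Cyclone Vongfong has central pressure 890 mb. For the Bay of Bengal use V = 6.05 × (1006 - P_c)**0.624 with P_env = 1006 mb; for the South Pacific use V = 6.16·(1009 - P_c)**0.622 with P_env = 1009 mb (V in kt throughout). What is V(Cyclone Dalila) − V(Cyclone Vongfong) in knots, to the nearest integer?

Cyclone Dalila: ΔP = 53; V ≈ 6.05 × 53^0.624 ≈ 72.06 kt.
Cyclone Vongfong: ΔP = 119; V ≈ 6.16 × 119^0.622 ≈ 120.38 kt.
Difference ≈ 72.06 − 120.38 = -48.32 → -48 kt.

-48 kt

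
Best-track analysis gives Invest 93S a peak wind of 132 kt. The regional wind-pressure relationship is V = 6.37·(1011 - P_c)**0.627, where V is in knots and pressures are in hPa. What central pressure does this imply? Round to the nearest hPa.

ΔP = (V / 6.37)^(1/0.627) = (132/6.37)^1.595.
132/6.37 = 20.722; 20.722^1.595 ≈ 125.77 hPa.
P_c = 1011 − 125.77 = 885.23 ≈ 885 hPa.

885 hPa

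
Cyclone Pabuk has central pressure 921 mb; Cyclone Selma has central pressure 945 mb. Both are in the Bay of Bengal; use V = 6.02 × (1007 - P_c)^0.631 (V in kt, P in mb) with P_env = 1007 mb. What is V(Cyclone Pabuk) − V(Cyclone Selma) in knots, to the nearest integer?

Cyclone Pabuk: ΔP = 86; V ≈ 6.02 × 86^0.631 ≈ 100.06 kt.
Cyclone Selma: ΔP = 62; V ≈ 6.02 × 62^0.631 ≈ 81.39 kt.
Difference ≈ 100.06 − 81.39 = 18.67 → 19 kt.

19 kt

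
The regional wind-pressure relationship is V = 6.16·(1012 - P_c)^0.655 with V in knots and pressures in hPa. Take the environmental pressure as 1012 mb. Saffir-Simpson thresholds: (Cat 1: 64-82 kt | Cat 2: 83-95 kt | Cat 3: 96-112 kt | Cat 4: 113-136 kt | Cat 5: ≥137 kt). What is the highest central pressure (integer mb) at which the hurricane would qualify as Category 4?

927 mb

Category 4 begins at V = 113 kt.
Required ΔP = (113/6.16)^(1/0.655) = 18.344^1.527 ≈ 84.92 mb.
P_c ≤ 1012 − 84.92 = 927.08, so the highest integer P_c is 927 mb.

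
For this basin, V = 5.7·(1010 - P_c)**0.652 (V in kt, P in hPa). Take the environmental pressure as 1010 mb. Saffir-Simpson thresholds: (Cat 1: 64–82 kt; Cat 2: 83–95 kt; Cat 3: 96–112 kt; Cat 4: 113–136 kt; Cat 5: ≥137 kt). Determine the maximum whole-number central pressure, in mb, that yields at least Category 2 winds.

Category 2 begins at V = 83 kt.
Required ΔP = (83/5.7)^(1/0.652) = 14.561^1.534 ≈ 60.82 mb.
P_c ≤ 1010 − 60.82 = 949.18, so the highest integer P_c is 949 mb.

949 mb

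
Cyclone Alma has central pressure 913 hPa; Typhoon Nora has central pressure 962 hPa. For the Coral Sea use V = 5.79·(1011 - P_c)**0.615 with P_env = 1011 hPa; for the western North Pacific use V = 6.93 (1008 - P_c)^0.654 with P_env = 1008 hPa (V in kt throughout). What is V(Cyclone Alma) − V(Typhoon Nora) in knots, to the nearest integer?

12 kt

Cyclone Alma: ΔP = 98; V ≈ 5.79 × 98^0.615 ≈ 97.11 kt.
Typhoon Nora: ΔP = 46; V ≈ 6.93 × 46^0.654 ≈ 84.76 kt.
Difference ≈ 97.11 − 84.76 = 12.35 → 12 kt.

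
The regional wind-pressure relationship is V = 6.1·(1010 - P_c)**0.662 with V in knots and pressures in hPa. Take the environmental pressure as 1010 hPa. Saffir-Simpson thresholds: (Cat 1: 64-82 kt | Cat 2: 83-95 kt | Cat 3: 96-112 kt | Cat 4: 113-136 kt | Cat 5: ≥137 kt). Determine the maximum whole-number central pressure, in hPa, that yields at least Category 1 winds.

975 hPa

Category 1 begins at V = 64 kt.
Required ΔP = (64/6.1)^(1/0.662) = 10.492^1.511 ≈ 34.84 hPa.
P_c ≤ 1010 − 34.84 = 975.16, so the highest integer P_c is 975 hPa.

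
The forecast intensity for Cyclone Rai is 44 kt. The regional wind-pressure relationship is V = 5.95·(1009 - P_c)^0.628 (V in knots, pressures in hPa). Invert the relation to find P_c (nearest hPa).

985 hPa

ΔP = (V / 5.95)^(1/0.628) = (44/5.95)^1.592.
44/5.95 = 7.395; 7.395^1.592 ≈ 24.19 hPa.
P_c = 1009 − 24.19 = 984.81 ≈ 985 hPa.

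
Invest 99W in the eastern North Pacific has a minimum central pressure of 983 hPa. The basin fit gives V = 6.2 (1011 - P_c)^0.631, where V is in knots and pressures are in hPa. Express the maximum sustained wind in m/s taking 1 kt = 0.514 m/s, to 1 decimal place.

ΔP = 1011 − 983 = 28 hPa.
V ≈ 6.2 × 28^0.631 = 6.2 × 8.188 ≈ 50.763 kt.
50.763 × 0.514 ≈ 26.09 m/s → 26.1 m/s.

26.1 m/s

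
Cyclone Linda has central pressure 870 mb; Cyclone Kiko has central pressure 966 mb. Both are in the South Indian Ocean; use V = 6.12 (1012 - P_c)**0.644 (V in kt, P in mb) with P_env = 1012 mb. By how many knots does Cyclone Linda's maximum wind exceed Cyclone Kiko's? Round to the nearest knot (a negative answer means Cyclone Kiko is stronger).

77 kt

Cyclone Linda: ΔP = 142; V ≈ 6.12 × 142^0.644 ≈ 148.88 kt.
Cyclone Kiko: ΔP = 46; V ≈ 6.12 × 46^0.644 ≈ 72.04 kt.
Difference ≈ 148.88 − 72.04 = 76.84 → 77 kt.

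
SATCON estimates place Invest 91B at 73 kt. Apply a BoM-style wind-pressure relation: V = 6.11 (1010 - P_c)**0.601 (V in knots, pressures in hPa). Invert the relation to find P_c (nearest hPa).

ΔP = (V / 6.11)^(1/0.601) = (73/6.11)^1.664.
73/6.11 = 11.948; 11.948^1.664 ≈ 62.01 hPa.
P_c = 1010 − 62.01 = 947.99 ≈ 948 hPa.

948 hPa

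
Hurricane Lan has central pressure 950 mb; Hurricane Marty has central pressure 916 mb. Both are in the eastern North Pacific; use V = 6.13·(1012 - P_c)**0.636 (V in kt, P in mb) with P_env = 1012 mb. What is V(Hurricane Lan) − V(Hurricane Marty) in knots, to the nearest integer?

Hurricane Lan: ΔP = 62; V ≈ 6.13 × 62^0.636 ≈ 84.61 kt.
Hurricane Marty: ΔP = 96; V ≈ 6.13 × 96^0.636 ≈ 111.73 kt.
Difference ≈ 84.61 − 111.73 = -27.12 → -27 kt.

-27 kt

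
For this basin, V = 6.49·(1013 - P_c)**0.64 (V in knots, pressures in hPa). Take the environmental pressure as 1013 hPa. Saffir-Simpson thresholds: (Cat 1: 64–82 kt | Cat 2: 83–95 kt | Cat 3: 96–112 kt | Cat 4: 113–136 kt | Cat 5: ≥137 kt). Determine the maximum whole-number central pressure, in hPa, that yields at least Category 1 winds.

977 hPa

Category 1 begins at V = 64 kt.
Required ΔP = (64/6.49)^(1/0.64) = 9.861^1.562 ≈ 35.73 hPa.
P_c ≤ 1013 − 35.73 = 977.27, so the highest integer P_c is 977 hPa.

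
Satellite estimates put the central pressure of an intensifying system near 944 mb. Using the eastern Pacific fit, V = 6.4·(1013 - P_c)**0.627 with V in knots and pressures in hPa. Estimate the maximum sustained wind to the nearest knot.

91 kt

ΔP = 1013 − 944 = 69 mb.
69^0.627 ≈ 14.222.
V ≈ 6.4 × 14.222 ≈ 91.0 kt.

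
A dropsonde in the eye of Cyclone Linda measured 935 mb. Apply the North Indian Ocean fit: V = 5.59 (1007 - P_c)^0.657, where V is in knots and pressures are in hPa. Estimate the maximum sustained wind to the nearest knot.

ΔP = 1007 − 935 = 72 mb.
72^0.657 ≈ 16.606.
V ≈ 5.59 × 16.606 ≈ 92.8 kt.

93 kt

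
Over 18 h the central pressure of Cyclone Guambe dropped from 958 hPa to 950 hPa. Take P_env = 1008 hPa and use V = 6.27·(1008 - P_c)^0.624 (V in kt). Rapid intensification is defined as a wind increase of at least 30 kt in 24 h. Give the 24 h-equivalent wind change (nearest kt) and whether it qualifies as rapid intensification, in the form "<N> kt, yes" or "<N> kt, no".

V₁: ΔP = 50, V ≈ 6.27 × 50^0.624 ≈ 72.02 kt.
V₂: ΔP = 58, V ≈ 6.27 × 58^0.624 ≈ 79.00 kt.
ΔV over 18 h = 6.98 kt → 24 h equivalent = 6.98 × 24/18 ≈ 9.31 kt.
9 kt < 30 kt ⇒ not rapid intensification.

9 kt, no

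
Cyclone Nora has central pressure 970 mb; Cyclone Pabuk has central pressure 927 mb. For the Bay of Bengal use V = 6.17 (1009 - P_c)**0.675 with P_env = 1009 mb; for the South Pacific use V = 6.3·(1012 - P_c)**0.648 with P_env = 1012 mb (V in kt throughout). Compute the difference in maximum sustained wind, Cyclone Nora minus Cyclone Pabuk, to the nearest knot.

Cyclone Nora: ΔP = 39; V ≈ 6.17 × 39^0.675 ≈ 73.16 kt.
Cyclone Pabuk: ΔP = 85; V ≈ 6.3 × 85^0.648 ≈ 112.10 kt.
Difference ≈ 73.16 − 112.10 = -38.94 → -39 kt.

-39 kt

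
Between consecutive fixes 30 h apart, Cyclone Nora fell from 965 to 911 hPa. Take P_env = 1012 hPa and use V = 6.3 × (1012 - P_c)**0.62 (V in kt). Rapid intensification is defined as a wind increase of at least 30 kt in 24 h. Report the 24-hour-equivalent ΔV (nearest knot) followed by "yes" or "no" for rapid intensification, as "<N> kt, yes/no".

V₁: ΔP = 47, V ≈ 6.3 × 47^0.62 ≈ 68.56 kt.
V₂: ΔP = 101, V ≈ 6.3 × 101^0.62 ≈ 110.16 kt.
ΔV over 30 h = 41.60 kt → 24 h equivalent = 41.60 × 24/30 ≈ 33.28 kt.
33 kt ≥ 30 kt ⇒ rapid intensification.

33 kt, yes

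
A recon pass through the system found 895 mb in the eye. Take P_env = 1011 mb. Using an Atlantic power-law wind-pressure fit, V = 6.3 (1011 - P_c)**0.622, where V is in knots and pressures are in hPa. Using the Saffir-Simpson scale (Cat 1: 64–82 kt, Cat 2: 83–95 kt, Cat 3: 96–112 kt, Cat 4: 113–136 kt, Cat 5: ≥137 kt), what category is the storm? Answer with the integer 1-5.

ΔP = 1011 − 895 = 116 mb.
V ≈ 6.3 × 116^0.622 = 6.3 × 19.24 ≈ 121 kt.
121 kt falls in the Category 4 band.

4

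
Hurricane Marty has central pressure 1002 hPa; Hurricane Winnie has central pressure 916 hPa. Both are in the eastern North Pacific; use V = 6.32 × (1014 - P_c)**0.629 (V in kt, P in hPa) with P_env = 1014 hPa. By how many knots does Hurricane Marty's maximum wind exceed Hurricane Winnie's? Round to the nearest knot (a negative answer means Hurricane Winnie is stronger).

Hurricane Marty: ΔP = 12; V ≈ 6.32 × 12^0.629 ≈ 30.17 kt.
Hurricane Winnie: ΔP = 98; V ≈ 6.32 × 98^0.629 ≈ 113.03 kt.
Difference ≈ 30.17 − 113.03 = -82.86 → -83 kt.

-83 kt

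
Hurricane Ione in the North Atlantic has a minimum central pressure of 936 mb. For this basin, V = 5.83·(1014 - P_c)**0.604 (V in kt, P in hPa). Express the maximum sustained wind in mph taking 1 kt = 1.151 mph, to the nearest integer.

ΔP = 1014 − 936 = 78 mb.
V ≈ 5.83 × 78^0.604 = 5.83 × 13.894 ≈ 81.002 kt.
81.002 × 1.151 ≈ 93.23 mph → 93 mph.

93 mph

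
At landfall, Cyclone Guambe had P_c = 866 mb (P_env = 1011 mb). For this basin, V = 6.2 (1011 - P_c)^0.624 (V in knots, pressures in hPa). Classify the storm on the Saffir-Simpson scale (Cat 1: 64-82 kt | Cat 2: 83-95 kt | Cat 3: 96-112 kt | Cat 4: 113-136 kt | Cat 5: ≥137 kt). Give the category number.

5

ΔP = 1011 − 866 = 145 mb.
V ≈ 6.2 × 145^0.624 = 6.2 × 22.32 ≈ 138 kt.
138 kt falls in the Category 5 band.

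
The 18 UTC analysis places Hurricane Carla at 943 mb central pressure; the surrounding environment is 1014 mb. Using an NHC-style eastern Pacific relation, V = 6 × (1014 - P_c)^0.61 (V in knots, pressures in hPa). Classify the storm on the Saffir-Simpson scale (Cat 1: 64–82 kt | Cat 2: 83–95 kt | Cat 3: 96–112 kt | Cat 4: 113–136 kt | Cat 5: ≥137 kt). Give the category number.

ΔP = 1014 − 943 = 71 mb.
V ≈ 6 × 71^0.61 = 6 × 13.47 ≈ 81 kt.
81 kt falls in the Category 1 band.

1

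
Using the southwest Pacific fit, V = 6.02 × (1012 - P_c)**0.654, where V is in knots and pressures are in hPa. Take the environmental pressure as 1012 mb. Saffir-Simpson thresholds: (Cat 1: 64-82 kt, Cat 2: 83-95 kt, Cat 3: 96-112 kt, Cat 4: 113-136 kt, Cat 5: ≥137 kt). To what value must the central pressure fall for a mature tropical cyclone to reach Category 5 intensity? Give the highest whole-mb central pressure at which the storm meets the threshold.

Category 5 begins at V = 137 kt.
Required ΔP = (137/6.02)^(1/0.654) = 22.757^1.529 ≈ 118.88 mb.
P_c ≤ 1012 − 118.88 = 893.12, so the highest integer P_c is 893 mb.

893 mb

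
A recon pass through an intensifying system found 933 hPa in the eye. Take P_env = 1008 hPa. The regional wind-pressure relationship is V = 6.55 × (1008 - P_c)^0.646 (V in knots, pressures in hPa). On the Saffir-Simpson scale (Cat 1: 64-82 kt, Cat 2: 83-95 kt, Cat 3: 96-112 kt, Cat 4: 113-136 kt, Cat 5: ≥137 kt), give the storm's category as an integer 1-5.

ΔP = 1008 − 933 = 75 hPa.
V ≈ 6.55 × 75^0.646 = 6.55 × 16.27 ≈ 107 kt.
107 kt falls in the Category 3 band.

3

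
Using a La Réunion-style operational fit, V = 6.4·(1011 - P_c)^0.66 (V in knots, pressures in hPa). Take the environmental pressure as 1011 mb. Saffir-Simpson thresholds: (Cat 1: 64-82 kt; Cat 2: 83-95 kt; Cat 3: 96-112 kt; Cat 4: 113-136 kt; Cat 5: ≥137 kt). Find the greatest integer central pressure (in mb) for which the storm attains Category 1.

Category 1 begins at V = 64 kt.
Required ΔP = (64/6.4)^(1/0.66) = 10.000^1.515 ≈ 32.75 mb.
P_c ≤ 1011 − 32.75 = 978.25, so the highest integer P_c is 978 mb.

978 mb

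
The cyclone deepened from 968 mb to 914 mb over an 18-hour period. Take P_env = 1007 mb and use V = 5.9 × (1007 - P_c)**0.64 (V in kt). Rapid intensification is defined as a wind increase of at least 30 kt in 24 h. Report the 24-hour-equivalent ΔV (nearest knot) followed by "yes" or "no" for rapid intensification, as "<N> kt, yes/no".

V₁: ΔP = 39, V ≈ 5.9 × 39^0.64 ≈ 61.54 kt.
V₂: ΔP = 93, V ≈ 5.9 × 93^0.64 ≈ 107.32 kt.
ΔV over 18 h = 45.78 kt → 24 h equivalent = 45.78 × 24/18 ≈ 61.04 kt.
61 kt ≥ 30 kt ⇒ rapid intensification.

61 kt, yes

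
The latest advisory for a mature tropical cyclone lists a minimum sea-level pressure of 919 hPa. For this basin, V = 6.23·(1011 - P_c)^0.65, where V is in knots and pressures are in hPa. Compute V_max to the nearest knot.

ΔP = 1011 − 919 = 92 hPa.
92^0.65 ≈ 18.900.
V ≈ 6.23 × 18.900 ≈ 117.7 kt.

118 kt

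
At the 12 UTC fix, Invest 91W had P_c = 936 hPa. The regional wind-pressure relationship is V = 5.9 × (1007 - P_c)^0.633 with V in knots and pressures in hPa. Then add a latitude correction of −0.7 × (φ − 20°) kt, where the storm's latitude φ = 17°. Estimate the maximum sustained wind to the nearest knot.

ΔP = 1007 − 936 = 71 hPa.
71^0.633 ≈ 14.854.
V ≈ 5.9 × 14.854 ≈ 87.6 kt.
Latitude correction: −0.7 × (17 − 20) = 2.1 kt.
Corrected V ≈ 89.7 kt → 90 kt.

90 kt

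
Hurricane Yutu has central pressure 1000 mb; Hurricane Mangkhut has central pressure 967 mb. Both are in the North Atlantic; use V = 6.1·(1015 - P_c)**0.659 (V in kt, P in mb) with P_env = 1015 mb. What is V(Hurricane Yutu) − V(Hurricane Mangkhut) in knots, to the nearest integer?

-42 kt

Hurricane Yutu: ΔP = 15; V ≈ 6.1 × 15^0.659 ≈ 36.34 kt.
Hurricane Mangkhut: ΔP = 48; V ≈ 6.1 × 48^0.659 ≈ 78.21 kt.
Difference ≈ 36.34 − 78.21 = -41.87 → -42 kt.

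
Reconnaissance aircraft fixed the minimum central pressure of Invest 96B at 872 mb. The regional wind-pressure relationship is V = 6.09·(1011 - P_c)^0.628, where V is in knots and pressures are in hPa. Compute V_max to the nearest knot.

135 kt

ΔP = 1011 − 872 = 139 mb.
139^0.628 ≈ 22.172.
V ≈ 6.09 × 22.172 ≈ 135.0 kt.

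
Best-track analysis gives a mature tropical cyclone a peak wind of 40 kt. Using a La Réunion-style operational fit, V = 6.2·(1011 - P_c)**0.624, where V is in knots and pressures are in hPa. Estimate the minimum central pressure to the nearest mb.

ΔP = (V / 6.2)^(1/0.624) = (40/6.2)^1.603.
40/6.2 = 6.452; 6.452^1.603 ≈ 19.84 mb.
P_c = 1011 − 19.84 = 991.16 ≈ 991 mb.

991 mb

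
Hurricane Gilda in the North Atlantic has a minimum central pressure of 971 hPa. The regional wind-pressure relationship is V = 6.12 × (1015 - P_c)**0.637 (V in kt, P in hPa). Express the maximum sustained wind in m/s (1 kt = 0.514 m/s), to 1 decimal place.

ΔP = 1015 − 971 = 44 hPa.
V ≈ 6.12 × 44^0.637 = 6.12 × 11.140 ≈ 68.176 kt.
68.176 × 0.514 ≈ 35.04 m/s → 35.0 m/s.

35.0 m/s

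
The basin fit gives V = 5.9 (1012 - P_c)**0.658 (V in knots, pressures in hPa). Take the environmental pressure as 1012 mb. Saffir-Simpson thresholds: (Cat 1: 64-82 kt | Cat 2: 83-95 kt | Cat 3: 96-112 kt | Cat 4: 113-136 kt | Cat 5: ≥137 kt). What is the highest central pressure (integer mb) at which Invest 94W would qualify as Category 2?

956 mb

Category 2 begins at V = 83 kt.
Required ΔP = (83/5.9)^(1/0.658) = 14.068^1.520 ≈ 55.59 mb.
P_c ≤ 1012 − 55.59 = 956.41, so the highest integer P_c is 956 mb.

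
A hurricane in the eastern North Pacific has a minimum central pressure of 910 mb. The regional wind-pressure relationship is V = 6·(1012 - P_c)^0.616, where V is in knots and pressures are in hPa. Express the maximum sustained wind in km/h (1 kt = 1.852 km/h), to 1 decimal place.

191.9 km/h

ΔP = 1012 − 910 = 102 mb.
V ≈ 6 × 102^0.616 = 6 × 17.270 ≈ 103.621 kt.
103.621 × 1.852 ≈ 191.91 km/h → 191.9 km/h.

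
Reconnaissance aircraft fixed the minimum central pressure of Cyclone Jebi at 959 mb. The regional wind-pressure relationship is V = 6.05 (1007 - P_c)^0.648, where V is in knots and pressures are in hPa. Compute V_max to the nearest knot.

ΔP = 1007 − 959 = 48 mb.
48^0.648 ≈ 12.287.
V ≈ 6.05 × 12.287 ≈ 74.3 kt.

74 kt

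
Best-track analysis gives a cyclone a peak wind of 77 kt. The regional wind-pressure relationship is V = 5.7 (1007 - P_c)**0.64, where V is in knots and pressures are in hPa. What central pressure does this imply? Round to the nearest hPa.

949 hPa

ΔP = (V / 5.7)^(1/0.64) = (77/5.7)^1.562.
77/5.7 = 13.509; 13.509^1.562 ≈ 58.42 hPa.
P_c = 1007 − 58.42 = 948.58 ≈ 949 hPa.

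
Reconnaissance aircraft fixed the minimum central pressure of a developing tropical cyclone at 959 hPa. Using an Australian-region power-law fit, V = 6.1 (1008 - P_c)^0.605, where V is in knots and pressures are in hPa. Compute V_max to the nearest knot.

64 kt

ΔP = 1008 − 959 = 49 hPa.
49^0.605 ≈ 10.533.
V ≈ 6.1 × 10.533 ≈ 64.3 kt.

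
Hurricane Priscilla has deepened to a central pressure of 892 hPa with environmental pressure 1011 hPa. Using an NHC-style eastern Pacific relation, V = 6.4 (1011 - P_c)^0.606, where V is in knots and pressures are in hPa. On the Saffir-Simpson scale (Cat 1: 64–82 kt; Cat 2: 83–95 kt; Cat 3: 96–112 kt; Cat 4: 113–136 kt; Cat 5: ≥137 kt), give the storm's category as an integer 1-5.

ΔP = 1011 − 892 = 119 hPa.
V ≈ 6.4 × 119^0.606 = 6.4 × 18.10 ≈ 116 kt.
116 kt falls in the Category 4 band.

4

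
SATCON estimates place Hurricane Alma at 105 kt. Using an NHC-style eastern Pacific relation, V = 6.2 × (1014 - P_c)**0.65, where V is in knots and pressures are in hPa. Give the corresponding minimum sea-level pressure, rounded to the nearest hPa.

936 hPa

ΔP = (V / 6.2)^(1/0.65) = (105/6.2)^1.538.
105/6.2 = 16.935; 16.935^1.538 ≈ 77.71 hPa.
P_c = 1014 − 77.71 = 936.29 ≈ 936 hPa.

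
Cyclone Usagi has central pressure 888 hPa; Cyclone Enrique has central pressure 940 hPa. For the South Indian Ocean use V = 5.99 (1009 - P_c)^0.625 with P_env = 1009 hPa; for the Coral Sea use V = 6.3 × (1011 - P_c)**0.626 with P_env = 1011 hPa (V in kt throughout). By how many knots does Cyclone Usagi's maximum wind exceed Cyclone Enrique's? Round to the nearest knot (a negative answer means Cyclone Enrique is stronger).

29 kt

Cyclone Usagi: ΔP = 121; V ≈ 5.99 × 121^0.625 ≈ 120.00 kt.
Cyclone Enrique: ΔP = 71; V ≈ 6.3 × 71^0.626 ≈ 90.83 kt.
Difference ≈ 120.00 − 90.83 = 29.17 → 29 kt.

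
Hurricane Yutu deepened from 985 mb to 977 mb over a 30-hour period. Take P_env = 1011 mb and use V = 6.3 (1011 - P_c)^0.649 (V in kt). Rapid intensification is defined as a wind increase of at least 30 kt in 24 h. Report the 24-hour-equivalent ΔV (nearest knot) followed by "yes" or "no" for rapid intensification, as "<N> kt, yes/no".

V₁: ΔP = 26, V ≈ 6.3 × 26^0.649 ≈ 52.20 kt.
V₂: ΔP = 34, V ≈ 6.3 × 34^0.649 ≈ 62.13 kt.
ΔV over 30 h = 9.93 kt → 24 h equivalent = 9.93 × 24/30 ≈ 7.94 kt.
8 kt < 30 kt ⇒ not rapid intensification.

8 kt, no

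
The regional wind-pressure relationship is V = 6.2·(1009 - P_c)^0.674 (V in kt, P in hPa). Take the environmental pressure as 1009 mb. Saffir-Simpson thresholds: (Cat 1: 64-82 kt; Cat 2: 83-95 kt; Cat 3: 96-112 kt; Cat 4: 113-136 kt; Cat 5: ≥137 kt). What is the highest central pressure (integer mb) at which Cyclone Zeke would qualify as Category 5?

Category 5 begins at V = 137 kt.
Required ΔP = (137/6.2)^(1/0.674) = 22.097^1.484 ≈ 98.75 mb.
P_c ≤ 1009 − 98.75 = 910.25, so the highest integer P_c is 910 mb.

910 mb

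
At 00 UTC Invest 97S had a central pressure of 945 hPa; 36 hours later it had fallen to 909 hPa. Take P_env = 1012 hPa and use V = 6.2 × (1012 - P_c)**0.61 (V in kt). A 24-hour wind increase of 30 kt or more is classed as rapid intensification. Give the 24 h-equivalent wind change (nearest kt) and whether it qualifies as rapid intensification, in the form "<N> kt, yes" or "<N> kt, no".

V₁: ΔP = 67, V ≈ 6.2 × 67^0.61 ≈ 80.59 kt.
V₂: ΔP = 103, V ≈ 6.2 × 103^0.61 ≈ 104.77 kt.
ΔV over 36 h = 24.18 kt → 24 h equivalent = 24.18 × 24/36 ≈ 16.12 kt.
16 kt < 30 kt ⇒ not rapid intensification.

16 kt, no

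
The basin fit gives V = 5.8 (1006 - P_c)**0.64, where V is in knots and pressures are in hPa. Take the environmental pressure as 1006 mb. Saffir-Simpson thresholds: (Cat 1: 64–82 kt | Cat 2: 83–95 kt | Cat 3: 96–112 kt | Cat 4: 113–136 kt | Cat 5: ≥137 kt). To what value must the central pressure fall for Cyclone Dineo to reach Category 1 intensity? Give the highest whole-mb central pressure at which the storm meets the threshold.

Category 1 begins at V = 64 kt.
Required ΔP = (64/5.8)^(1/0.64) = 11.034^1.562 ≈ 42.59 mb.
P_c ≤ 1006 − 42.59 = 963.41, so the highest integer P_c is 963 mb.

963 mb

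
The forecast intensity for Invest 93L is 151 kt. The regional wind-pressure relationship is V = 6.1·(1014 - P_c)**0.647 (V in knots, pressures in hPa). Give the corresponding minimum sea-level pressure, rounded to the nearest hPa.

ΔP = (V / 6.1)^(1/0.647) = (151/6.1)^1.546.
151/6.1 = 24.754; 24.754^1.546 ≈ 142.57 hPa.
P_c = 1014 − 142.57 = 871.43 ≈ 871 hPa.

871 hPa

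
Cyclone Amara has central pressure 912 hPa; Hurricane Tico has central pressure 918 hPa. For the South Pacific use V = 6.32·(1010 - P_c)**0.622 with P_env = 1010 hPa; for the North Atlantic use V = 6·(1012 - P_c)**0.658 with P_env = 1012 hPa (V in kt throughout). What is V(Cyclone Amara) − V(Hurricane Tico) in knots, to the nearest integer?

-10 kt

Cyclone Amara: ΔP = 98; V ≈ 6.32 × 98^0.622 ≈ 109.46 kt.
Hurricane Tico: ΔP = 94; V ≈ 6 × 94^0.658 ≈ 119.25 kt.
Difference ≈ 109.46 − 119.25 = -9.79 → -10 kt.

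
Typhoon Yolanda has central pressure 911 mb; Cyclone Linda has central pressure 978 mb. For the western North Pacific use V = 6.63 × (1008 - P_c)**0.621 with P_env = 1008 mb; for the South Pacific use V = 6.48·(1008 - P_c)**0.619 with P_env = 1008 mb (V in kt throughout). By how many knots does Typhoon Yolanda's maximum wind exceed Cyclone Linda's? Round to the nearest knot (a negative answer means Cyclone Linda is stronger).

Typhoon Yolanda: ΔP = 97; V ≈ 6.63 × 97^0.621 ≈ 113.58 kt.
Cyclone Linda: ΔP = 30; V ≈ 6.48 × 30^0.619 ≈ 53.20 kt.
Difference ≈ 113.58 − 53.20 = 60.38 → 60 kt.

60 kt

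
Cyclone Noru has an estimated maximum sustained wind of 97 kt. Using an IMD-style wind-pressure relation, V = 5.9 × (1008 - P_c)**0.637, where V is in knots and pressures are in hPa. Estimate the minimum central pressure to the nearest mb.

927 mb

ΔP = (V / 5.9)^(1/0.637) = (97/5.9)^1.570.
97/5.9 = 16.441; 16.441^1.570 ≈ 81.06 mb.
P_c = 1008 − 81.06 = 926.94 ≈ 927 mb.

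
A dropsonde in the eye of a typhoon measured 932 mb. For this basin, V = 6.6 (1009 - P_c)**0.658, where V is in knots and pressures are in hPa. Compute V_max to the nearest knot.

ΔP = 1009 − 932 = 77 mb.
77^0.658 ≈ 17.431.
V ≈ 6.6 × 17.431 ≈ 115.0 kt.

115 kt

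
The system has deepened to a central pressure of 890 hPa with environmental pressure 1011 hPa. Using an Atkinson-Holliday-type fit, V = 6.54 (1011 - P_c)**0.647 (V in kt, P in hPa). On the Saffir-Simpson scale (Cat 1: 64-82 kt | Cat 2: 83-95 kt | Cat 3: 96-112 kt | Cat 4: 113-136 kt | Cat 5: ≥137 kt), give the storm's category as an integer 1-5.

5

ΔP = 1011 − 890 = 121 hPa.
V ≈ 6.54 × 121^0.647 = 6.54 × 22.26 ≈ 146 kt.
146 kt falls in the Category 5 band.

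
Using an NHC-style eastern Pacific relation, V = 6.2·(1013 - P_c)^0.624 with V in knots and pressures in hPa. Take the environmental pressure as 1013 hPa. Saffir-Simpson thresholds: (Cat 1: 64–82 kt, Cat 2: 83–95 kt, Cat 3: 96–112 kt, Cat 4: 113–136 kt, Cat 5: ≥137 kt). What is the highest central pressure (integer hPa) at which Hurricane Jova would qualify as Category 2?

949 hPa

Category 2 begins at V = 83 kt.
Required ΔP = (83/6.2)^(1/0.624) = 13.387^1.603 ≈ 63.91 hPa.
P_c ≤ 1013 − 63.91 = 949.09, so the highest integer P_c is 949 hPa.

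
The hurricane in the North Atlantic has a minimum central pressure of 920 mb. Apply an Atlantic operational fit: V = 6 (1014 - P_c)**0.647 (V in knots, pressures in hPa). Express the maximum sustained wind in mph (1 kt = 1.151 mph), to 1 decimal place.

130.6 mph

ΔP = 1014 − 920 = 94 mb.
V ≈ 6 × 94^0.647 = 6 × 18.907 ≈ 113.440 kt.
113.440 × 1.151 ≈ 130.57 mph → 130.6 mph.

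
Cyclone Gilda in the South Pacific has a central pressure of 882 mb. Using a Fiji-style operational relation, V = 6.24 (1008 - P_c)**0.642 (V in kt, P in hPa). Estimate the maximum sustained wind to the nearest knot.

ΔP = 1008 − 882 = 126 mb.
126^0.642 ≈ 22.307.
V ≈ 6.24 × 22.307 ≈ 139.2 kt.

139 kt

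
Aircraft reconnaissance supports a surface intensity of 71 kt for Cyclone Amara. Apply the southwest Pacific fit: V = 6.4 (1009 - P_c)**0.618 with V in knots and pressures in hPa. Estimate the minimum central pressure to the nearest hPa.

960 hPa

ΔP = (V / 6.4)^(1/0.618) = (71/6.4)^1.618.
71/6.4 = 11.094; 11.094^1.618 ≈ 49.10 hPa.
P_c = 1009 − 49.10 = 959.90 ≈ 960 hPa.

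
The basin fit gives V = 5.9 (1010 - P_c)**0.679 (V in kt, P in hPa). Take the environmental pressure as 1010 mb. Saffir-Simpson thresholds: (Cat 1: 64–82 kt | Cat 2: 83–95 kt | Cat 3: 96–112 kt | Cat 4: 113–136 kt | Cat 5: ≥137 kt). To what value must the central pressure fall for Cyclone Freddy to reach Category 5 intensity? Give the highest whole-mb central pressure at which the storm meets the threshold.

Category 5 begins at V = 137 kt.
Required ΔP = (137/5.9)^(1/0.679) = 23.220^1.473 ≈ 102.70 mb.
P_c ≤ 1010 − 102.70 = 907.30, so the highest integer P_c is 907 mb.

907 mb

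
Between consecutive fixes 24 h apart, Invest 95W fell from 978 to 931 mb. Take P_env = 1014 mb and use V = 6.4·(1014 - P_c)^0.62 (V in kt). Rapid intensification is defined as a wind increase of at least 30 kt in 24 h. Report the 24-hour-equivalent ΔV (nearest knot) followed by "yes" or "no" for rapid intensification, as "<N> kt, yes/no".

V₁: ΔP = 36, V ≈ 6.4 × 36^0.62 ≈ 59.03 kt.
V₂: ΔP = 83, V ≈ 6.4 × 83^0.62 ≈ 99.09 kt.
ΔV over 24 h = 40.06 kt → 24 h equivalent = 40.06 × 24/24 ≈ 40.06 kt.
40 kt ≥ 30 kt ⇒ rapid intensification.

40 kt, yes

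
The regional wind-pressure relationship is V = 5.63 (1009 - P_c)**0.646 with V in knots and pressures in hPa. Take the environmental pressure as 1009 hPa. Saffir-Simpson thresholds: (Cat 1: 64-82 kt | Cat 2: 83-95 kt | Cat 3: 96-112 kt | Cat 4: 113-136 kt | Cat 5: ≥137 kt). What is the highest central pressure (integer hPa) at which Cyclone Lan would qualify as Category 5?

869 hPa

Category 5 begins at V = 137 kt.
Required ΔP = (137/5.63)^(1/0.646) = 24.334^1.548 ≈ 139.91 hPa.
P_c ≤ 1009 − 139.91 = 869.09, so the highest integer P_c is 869 hPa.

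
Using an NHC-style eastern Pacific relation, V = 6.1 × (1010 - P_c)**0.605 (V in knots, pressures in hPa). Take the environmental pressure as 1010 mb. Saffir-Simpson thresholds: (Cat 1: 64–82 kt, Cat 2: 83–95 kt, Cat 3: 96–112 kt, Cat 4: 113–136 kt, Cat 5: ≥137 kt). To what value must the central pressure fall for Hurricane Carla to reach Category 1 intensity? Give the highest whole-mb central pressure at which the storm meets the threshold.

961 mb

Category 1 begins at V = 64 kt.
Required ΔP = (64/6.1)^(1/0.605) = 10.492^1.653 ≈ 48.68 mb.
P_c ≤ 1010 − 48.68 = 961.32, so the highest integer P_c is 961 mb.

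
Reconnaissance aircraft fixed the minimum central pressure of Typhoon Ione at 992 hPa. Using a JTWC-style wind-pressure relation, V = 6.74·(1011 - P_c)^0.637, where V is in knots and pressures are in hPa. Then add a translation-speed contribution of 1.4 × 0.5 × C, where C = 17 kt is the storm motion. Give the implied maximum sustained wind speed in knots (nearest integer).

56 kt

ΔP = 1011 − 992 = 19 hPa.
19^0.637 ≈ 6.525.
V ≈ 6.74 × 6.525 ≈ 44.0 kt.
Translation term: 1.4 × 0.5 × 17 = 11.9 kt.
Corrected V ≈ 55.9 kt → 56 kt.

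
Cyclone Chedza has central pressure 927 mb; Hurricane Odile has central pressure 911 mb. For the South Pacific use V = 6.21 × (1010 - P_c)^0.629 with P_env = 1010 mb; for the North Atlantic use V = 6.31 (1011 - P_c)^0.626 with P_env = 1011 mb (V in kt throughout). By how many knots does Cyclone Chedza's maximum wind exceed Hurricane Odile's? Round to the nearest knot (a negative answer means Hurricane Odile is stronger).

Cyclone Chedza: ΔP = 83; V ≈ 6.21 × 83^0.629 ≈ 100.04 kt.
Hurricane Odile: ΔP = 100; V ≈ 6.31 × 100^0.626 ≈ 112.73 kt.
Difference ≈ 100.04 − 112.73 = -12.69 → -13 kt.

-13 kt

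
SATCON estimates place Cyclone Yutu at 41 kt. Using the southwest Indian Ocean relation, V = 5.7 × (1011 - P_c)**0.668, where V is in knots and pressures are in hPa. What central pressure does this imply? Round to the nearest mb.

992 mb

ΔP = (V / 5.7)^(1/0.668) = (41/5.7)^1.497.
41/5.7 = 7.193; 7.193^1.497 ≈ 19.18 mb.
P_c = 1011 − 19.18 = 991.82 ≈ 992 mb.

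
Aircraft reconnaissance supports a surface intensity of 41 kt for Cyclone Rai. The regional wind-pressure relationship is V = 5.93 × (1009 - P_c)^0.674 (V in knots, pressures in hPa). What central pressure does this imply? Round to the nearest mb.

ΔP = (V / 5.93)^(1/0.674) = (41/5.93)^1.484.
41/5.93 = 6.914; 6.914^1.484 ≈ 17.62 mb.
P_c = 1009 − 17.62 = 991.38 ≈ 991 mb.

991 mb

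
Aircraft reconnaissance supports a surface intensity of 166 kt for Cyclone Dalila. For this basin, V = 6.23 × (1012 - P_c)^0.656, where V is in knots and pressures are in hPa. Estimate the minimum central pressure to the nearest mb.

863 mb

ΔP = (V / 6.23)^(1/0.656) = (166/6.23)^1.524.
166/6.23 = 26.645; 26.645^1.524 ≈ 149.01 mb.
P_c = 1012 − 149.01 = 862.99 ≈ 863 mb.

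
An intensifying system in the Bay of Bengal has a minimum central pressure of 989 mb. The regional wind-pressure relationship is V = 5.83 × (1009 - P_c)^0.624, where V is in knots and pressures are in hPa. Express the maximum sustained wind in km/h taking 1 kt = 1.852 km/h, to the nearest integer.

ΔP = 1009 − 989 = 20 mb.
V ≈ 5.83 × 20^0.624 = 5.83 × 6.484 ≈ 37.802 kt.
37.802 × 1.852 ≈ 70.01 km/h → 70 km/h.

70 km/h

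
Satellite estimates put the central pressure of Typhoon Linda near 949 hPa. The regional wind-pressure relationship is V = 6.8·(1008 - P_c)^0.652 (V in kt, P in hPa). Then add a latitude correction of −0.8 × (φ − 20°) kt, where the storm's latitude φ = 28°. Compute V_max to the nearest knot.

ΔP = 1008 − 949 = 59 hPa.
59^0.652 ≈ 14.276.
V ≈ 6.8 × 14.276 ≈ 97.1 kt.
Latitude correction: −0.8 × (28 − 20) = -6.4 kt.
Corrected V ≈ 90.7 kt → 91 kt.

91 kt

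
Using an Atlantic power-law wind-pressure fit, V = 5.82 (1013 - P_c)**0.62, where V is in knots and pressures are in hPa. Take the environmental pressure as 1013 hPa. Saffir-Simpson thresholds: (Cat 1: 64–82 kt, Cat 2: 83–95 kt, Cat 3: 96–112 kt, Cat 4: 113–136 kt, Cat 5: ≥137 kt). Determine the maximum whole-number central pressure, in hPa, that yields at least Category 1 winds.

Category 1 begins at V = 64 kt.
Required ΔP = (64/5.82)^(1/0.62) = 10.997^1.613 ≈ 47.80 hPa.
P_c ≤ 1013 − 47.80 = 965.20, so the highest integer P_c is 965 hPa.

965 hPa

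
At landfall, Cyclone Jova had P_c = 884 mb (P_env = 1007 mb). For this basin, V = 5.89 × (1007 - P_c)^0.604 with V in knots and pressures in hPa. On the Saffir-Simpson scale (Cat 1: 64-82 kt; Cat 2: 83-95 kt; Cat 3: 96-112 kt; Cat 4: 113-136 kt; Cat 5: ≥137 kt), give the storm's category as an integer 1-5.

3

ΔP = 1007 − 884 = 123 mb.
V ≈ 5.89 × 123^0.604 = 5.89 × 18.29 ≈ 108 kt.
108 kt falls in the Category 3 band.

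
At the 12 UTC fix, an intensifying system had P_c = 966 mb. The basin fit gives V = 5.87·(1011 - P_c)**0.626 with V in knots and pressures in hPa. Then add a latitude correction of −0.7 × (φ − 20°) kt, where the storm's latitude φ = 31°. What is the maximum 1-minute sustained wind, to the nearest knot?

56 kt

ΔP = 1011 − 966 = 45 mb.
45^0.626 ≈ 10.837.
V ≈ 5.87 × 10.837 ≈ 63.6 kt.
Latitude correction: −0.7 × (31 − 20) = -7.7 kt.
Corrected V ≈ 55.9 kt → 56 kt.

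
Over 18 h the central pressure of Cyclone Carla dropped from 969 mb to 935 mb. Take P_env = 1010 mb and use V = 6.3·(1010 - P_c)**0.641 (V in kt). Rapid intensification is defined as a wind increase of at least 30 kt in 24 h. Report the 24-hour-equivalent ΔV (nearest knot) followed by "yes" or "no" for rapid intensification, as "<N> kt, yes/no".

V₁: ΔP = 41, V ≈ 6.3 × 41^0.641 ≈ 68.10 kt.
V₂: ΔP = 75, V ≈ 6.3 × 75^0.641 ≈ 100.29 kt.
ΔV over 18 h = 32.19 kt → 24 h equivalent = 32.19 × 24/18 ≈ 42.92 kt.
43 kt ≥ 30 kt ⇒ rapid intensification.

43 kt, yes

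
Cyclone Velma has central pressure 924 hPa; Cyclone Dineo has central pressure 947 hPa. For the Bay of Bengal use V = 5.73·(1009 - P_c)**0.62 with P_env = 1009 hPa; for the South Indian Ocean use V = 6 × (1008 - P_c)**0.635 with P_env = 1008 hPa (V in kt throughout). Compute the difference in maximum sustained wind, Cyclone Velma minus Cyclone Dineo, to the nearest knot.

Cyclone Velma: ΔP = 85; V ≈ 5.73 × 85^0.62 ≈ 90.03 kt.
Cyclone Dineo: ΔP = 61; V ≈ 6 × 61^0.635 ≈ 81.63 kt.
Difference ≈ 90.03 − 81.63 = 8.40 → 8 kt.

8 kt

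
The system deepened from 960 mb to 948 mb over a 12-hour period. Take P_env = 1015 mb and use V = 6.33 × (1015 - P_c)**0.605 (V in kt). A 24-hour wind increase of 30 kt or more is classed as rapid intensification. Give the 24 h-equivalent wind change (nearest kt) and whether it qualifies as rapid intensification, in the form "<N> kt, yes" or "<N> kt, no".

18 kt, no

V₁: ΔP = 55, V ≈ 6.33 × 55^0.605 ≈ 71.50 kt.
V₂: ΔP = 67, V ≈ 6.33 × 67^0.605 ≈ 80.57 kt.
ΔV over 12 h = 9.07 kt → 24 h equivalent = 9.07 × 24/12 ≈ 18.14 kt.
18 kt < 30 kt ⇒ not rapid intensification.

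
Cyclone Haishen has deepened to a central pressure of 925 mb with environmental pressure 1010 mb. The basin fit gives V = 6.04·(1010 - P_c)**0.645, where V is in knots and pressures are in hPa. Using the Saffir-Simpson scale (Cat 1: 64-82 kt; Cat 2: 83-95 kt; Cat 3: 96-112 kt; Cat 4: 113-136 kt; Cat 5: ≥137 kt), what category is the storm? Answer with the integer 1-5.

ΔP = 1010 − 925 = 85 mb.
V ≈ 6.04 × 85^0.645 = 6.04 × 17.56 ≈ 106 kt.
106 kt falls in the Category 3 band.

3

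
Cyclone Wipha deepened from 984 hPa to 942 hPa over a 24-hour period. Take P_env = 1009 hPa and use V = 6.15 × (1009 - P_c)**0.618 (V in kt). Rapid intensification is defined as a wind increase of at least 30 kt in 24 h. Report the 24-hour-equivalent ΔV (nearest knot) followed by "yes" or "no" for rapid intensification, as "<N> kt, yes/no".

38 kt, yes

V₁: ΔP = 25, V ≈ 6.15 × 25^0.618 ≈ 44.96 kt.
V₂: ΔP = 67, V ≈ 6.15 × 67^0.618 ≈ 82.68 kt.
ΔV over 24 h = 37.72 kt → 24 h equivalent = 37.72 × 24/24 ≈ 37.72 kt.
38 kt ≥ 30 kt ⇒ rapid intensification.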